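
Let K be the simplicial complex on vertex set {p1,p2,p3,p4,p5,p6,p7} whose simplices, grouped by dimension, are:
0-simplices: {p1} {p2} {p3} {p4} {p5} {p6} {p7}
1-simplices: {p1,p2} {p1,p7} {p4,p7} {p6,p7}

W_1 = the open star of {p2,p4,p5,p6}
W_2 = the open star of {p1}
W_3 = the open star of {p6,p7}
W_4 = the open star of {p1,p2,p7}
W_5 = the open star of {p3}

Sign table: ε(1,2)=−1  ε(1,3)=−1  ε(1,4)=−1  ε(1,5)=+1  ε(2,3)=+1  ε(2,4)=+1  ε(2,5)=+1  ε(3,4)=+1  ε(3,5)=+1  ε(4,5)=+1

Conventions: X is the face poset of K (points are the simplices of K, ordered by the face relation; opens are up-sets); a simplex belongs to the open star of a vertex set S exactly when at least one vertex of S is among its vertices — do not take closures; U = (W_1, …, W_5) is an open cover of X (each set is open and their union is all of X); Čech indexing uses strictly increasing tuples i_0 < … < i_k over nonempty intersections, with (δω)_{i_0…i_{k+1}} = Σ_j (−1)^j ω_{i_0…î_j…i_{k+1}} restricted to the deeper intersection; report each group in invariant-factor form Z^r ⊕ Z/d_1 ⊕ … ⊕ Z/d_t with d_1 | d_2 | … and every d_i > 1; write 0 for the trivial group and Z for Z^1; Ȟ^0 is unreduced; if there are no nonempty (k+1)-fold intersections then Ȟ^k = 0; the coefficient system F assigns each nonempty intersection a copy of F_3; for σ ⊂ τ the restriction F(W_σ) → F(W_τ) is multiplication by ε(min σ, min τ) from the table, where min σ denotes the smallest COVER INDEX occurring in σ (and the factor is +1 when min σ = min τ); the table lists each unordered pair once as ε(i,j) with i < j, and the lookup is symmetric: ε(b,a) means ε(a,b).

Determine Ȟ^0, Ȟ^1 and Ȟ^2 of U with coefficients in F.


Ȟ^0 = Z/3 ⊕ Z/3,  Ȟ^1 = 0,  Ȟ^2 = 0

nerve of the cover:
  W1={{p2},{p4},{p5},{p6},{p1,p2},{p4,p7},{p6,p7}} W2={{p1},{p1,p2},{p1,p7}} W3={{p6},{p7},{p1,p7},{p4,p7},{p6,p7}} W4={{p1},{p2},{p7},{p1,p2},{p1,p7},{p4,p7},{p6,p7}} W5={{p3}}
  W12={{p1,p2}} W13={{p6},{p4,p7},{p6,p7}} W14={{p2},{p1,p2},{p4,p7},{p6,p7}} W23={{p1,p7}} W24={{p1},{p1,p2},{p1,p7}} W34={{p7},{p1,p7},{p4,p7},{p6,p7}}
  W124={{p1,p2}} W134={{p4,p7},{p6,p7}} W234={{p1,p7}}
C dims 5,6,3; δ0: rk_F3 3; δ1: rk_F3 3
Ȟ^0 = (5 − 3) − 0 = 2, so Ȟ^0 ≅ Z/3 ⊕ Z/3
Ȟ^1 = (6 − 3) − 3 = 0, so Ȟ^1 ≅ 0
Ȟ^2 = (3 − 0) − 3 = 0, so Ȟ^2 ≅ 0


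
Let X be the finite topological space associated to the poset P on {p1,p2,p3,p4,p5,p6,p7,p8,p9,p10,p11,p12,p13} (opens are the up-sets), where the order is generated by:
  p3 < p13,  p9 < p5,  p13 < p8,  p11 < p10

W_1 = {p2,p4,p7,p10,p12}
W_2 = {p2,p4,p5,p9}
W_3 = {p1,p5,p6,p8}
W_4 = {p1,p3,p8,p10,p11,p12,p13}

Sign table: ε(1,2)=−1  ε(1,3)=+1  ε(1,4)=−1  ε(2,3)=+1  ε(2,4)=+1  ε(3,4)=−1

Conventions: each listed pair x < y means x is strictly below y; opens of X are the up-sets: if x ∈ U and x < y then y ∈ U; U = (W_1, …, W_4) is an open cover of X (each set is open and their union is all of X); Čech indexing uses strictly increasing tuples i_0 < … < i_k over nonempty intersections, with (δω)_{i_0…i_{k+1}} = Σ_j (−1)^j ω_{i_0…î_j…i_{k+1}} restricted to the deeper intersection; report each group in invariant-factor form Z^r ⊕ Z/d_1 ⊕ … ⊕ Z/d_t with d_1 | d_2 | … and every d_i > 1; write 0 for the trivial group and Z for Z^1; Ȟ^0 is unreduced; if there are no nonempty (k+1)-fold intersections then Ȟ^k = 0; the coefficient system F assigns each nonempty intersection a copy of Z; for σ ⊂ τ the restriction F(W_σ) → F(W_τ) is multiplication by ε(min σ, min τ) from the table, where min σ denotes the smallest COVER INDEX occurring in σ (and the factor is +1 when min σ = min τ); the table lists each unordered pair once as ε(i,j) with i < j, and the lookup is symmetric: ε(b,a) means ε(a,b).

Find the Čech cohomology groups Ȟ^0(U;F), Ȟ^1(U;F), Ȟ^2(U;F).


nonempty overlaps:
  W12={p2,p4} W14={p10,p12} W23={p5} W34={p1,p8}
C dims 4,4; δ0: rk 4, SNF 1^3·2
degree 0: 4−4−0 = 0 → Ȟ^0 ≅ 0
degree 1: 4−0−4 = 0 plus torsion [2] → Ȟ^1 ≅ Z/2
degree 2: 0−0−0 = 0 → Ȟ^2 ≅ 0

Ȟ^0 = 0, Ȟ^1 = Z/2 and Ȟ^2 = 0


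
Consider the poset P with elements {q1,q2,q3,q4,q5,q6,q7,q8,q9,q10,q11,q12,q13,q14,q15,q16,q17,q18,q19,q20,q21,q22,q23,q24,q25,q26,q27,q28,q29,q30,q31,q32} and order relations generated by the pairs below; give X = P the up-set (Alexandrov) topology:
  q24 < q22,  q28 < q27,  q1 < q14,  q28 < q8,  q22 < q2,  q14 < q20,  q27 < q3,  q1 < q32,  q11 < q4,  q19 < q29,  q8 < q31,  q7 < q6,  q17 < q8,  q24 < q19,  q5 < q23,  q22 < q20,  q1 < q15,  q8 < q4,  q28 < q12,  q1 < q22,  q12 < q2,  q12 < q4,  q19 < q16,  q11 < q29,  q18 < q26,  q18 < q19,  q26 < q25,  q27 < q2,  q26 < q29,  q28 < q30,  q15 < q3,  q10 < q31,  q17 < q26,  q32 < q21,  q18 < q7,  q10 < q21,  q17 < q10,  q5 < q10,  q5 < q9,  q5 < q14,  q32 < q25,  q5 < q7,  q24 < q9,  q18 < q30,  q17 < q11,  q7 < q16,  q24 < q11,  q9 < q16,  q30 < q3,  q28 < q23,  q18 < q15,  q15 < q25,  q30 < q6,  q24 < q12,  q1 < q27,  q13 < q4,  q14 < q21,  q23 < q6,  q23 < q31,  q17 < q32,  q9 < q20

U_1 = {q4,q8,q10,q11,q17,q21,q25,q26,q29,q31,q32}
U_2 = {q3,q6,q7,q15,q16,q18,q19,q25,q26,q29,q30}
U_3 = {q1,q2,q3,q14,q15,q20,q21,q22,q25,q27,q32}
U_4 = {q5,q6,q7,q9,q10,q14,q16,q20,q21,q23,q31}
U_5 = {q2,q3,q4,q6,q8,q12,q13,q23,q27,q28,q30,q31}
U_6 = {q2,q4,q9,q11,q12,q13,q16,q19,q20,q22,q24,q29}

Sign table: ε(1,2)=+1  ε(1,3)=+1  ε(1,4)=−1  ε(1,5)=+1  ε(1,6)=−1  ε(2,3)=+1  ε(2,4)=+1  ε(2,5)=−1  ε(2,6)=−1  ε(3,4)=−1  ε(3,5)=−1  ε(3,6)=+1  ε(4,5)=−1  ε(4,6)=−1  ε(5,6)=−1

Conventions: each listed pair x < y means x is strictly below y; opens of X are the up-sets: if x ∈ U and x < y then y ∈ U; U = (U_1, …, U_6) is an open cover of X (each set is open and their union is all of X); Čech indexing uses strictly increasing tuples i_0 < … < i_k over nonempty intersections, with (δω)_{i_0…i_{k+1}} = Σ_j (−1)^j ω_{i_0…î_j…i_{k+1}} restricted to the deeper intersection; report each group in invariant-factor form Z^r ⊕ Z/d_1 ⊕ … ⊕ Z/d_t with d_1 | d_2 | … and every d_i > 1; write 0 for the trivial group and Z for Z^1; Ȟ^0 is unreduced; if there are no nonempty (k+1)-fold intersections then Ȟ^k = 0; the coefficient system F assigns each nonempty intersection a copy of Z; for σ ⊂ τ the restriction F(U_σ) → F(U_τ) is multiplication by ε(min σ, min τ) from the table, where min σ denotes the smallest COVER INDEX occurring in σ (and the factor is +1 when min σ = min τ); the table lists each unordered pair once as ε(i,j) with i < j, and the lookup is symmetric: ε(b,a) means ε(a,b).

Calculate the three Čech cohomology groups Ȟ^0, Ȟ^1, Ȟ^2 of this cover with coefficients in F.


Ȟ^0 ≅ 0, Ȟ^1 ≅ Z/2 and Ȟ^2 ≅ Z

nonempty intersections:
  U12={q25,q26,q29} U13={q21,q25,q32} U14={q10,q21,q31} U15={q4,q8,q31} U16={q4,q11,q29} U23={q3,q15,q25} U24={q6,q7,q16} U25={q3,q6,q30} U26={q16,q19,q29} U34={q14,q20,q21} U35={q2,q3,q27} U36={q2,q20,q22} U45={q6,q23,q31} U46={q9,q16,q20} U56={q2,q4,q12,q13}
  U123={q25} U126={q29} U134={q21} U145={q31} U156={q4} U235={q3} U245={q6} U246={q16} U346={q20} U356={q2}
C dims 6,15,10; δ0: rk 6, SNF 1^5·2; δ1: rk 9, SNF 1^9
Ȟ^0: (6−6)−0=0 ⇒ 0
Ȟ^1: (15−9)−6=0 plus torsion [2] ⇒ Z/2
Ȟ^2: (10−0)−9=1 ⇒ Z


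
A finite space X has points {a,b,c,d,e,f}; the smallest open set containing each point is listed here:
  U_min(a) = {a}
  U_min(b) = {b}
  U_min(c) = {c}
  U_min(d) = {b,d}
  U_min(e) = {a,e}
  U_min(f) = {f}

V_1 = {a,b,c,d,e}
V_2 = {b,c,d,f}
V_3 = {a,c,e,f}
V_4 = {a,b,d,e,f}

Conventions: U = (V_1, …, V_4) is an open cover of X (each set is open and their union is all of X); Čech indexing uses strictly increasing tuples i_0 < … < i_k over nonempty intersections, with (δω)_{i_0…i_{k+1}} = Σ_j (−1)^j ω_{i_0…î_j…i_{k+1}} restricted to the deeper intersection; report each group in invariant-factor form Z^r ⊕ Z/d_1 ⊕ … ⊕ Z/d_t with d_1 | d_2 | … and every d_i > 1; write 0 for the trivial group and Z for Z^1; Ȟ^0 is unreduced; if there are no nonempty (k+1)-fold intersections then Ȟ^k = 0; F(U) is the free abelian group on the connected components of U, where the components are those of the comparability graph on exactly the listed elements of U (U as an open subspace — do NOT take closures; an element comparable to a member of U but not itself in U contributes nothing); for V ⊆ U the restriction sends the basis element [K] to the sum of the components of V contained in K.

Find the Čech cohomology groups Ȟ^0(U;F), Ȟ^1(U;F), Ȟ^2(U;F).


nonempty intersections:
  V12={b,c,d} V13={a,c,e} V14={a,b,d,e} V23={c,f} V24={b,d,f} V34={a,e,f}
  V123={c} V124={b,d} V134={a,e} V234={f}
components per intersection:
  V1: {a,e} {b,d} {c}
  V2: {b,d} {c} {f}
  V3: {a,e} {c} {f}
  V4: {a,e} {b,d} {f}
  V12: {b,d} {c}
  V13: {a,e} {c}
  V14: {a,e} {b,d}
  V23: {c} {f}
  V24: {b,d} {f}
  V34: {a,e} {f}
  V123: {c}
  V124: {b,d}
  V134: {a,e}
  V234: {f}
C dims 12,12,4; δ0: rk 8, SNF 1^8; δ1: rk 4, SNF 1^4
Ȟ^0: (12−8)−0=4 ⇒ Z^4
Ȟ^1: (12−4)−8=0 ⇒ 0
Ȟ^2: (4−0)−4=0 ⇒ 0

Ȟ^0 = Z^4,  Ȟ^1 = 0,  Ȟ^2 = 0


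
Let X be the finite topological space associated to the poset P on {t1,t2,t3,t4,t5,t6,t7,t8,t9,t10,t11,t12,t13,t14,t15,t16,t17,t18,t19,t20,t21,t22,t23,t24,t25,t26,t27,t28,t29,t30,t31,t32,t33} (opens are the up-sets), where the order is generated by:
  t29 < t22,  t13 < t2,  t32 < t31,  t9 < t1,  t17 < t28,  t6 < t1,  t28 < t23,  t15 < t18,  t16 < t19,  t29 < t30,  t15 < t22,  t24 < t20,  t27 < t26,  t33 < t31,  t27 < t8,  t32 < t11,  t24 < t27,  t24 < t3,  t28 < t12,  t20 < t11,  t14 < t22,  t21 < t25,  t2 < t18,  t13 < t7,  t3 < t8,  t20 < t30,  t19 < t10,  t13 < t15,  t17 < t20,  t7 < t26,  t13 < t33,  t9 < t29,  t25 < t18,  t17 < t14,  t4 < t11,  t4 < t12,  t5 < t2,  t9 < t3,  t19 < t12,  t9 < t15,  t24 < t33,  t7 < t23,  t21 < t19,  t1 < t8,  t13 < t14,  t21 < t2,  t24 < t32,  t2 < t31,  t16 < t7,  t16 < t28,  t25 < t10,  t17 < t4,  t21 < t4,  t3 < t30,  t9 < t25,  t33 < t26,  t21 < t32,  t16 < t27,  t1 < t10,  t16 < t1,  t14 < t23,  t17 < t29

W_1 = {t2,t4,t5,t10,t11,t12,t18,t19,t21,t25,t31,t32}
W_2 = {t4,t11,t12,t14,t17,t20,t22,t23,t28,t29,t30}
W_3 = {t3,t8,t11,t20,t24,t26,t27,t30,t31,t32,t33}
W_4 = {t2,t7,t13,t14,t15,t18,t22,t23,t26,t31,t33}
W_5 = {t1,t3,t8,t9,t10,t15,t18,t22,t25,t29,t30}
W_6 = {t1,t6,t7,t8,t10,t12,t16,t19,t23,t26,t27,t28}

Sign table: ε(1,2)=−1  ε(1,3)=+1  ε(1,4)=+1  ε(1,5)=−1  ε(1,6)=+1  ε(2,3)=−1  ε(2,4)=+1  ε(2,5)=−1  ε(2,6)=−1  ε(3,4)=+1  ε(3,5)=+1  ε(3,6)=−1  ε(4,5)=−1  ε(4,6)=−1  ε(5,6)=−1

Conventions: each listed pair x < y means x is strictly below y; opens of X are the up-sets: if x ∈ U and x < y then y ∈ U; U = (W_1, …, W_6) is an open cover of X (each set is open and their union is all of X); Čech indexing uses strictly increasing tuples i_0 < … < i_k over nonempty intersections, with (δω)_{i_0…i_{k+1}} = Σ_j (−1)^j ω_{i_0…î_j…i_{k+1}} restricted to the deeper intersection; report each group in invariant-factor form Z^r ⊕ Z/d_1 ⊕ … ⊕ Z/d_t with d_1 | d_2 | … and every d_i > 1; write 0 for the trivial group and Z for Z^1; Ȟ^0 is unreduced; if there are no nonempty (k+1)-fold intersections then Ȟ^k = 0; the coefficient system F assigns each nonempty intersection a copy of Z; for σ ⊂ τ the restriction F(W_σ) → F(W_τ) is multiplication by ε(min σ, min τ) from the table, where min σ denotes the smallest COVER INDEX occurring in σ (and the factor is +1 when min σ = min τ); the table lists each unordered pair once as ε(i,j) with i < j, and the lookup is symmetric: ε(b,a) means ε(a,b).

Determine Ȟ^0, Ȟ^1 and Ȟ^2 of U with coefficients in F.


cover nerve:
  W12={t4,t11,t12} W13={t11,t31,t32} W14={t2,t18,t31} W15={t10,t18,t25} W16={t10,t12,t19} W23={t11,t20,t30} W24={t14,t22,t23} W25={t22,t29,t30} W26={t12,t23,t28} W34={t26,t31,t33} W35={t3,t8,t30} W36={t8,t26,t27} W45={t15,t18,t22} W46={t7,t23,t26} W56={t1,t8,t10}
  W123={t11} W126={t12} W134={t31} W145={t18} W156={t10} W235={t30} W245={t22} W246={t23} W346={t26} W356={t8}
C dims 6,15,10; δ0: rk 6, SNF 1^5·2; δ1: rk 9, SNF 1^9
Ȟ^0: (6−6)−0=0 ⇒ 0
Ȟ^1: (15−9)−6=0 plus torsion [2] ⇒ Z/2
Ȟ^2: (10−0)−9=1 ⇒ Z

Ȟ^0(U;F) ≅ 0,  Ȟ^1(U;F) ≅ Z/2,  Ȟ^2(U;F) ≅ Z


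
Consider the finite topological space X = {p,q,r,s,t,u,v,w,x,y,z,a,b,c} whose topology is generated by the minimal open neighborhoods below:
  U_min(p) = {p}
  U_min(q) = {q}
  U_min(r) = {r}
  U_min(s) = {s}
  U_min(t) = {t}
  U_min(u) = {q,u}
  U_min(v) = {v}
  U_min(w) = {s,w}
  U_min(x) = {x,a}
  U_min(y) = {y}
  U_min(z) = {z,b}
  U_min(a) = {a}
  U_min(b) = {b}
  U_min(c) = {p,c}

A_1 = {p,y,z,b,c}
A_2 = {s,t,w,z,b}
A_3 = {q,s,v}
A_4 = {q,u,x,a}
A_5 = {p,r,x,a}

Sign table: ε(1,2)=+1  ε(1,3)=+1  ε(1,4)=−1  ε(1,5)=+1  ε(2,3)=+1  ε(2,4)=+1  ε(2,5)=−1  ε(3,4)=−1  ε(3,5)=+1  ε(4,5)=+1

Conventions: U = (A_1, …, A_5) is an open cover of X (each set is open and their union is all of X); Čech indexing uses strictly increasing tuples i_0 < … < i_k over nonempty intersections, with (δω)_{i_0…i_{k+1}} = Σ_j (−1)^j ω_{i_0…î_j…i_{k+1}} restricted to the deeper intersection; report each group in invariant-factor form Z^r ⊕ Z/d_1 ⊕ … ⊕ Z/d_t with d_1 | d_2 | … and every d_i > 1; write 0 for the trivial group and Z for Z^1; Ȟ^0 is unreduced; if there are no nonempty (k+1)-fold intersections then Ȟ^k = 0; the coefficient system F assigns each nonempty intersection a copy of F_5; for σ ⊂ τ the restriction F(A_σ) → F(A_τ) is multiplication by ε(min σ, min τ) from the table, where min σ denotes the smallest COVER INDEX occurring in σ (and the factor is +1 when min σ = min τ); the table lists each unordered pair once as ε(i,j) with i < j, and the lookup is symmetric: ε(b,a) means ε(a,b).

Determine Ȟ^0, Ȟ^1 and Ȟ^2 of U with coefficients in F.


nonempty intersections:
  A12={z,b} A15={p} A23={s} A34={q} A45={x,a}
C dims 5,5; δ0: rk_F5 5
Ȟ^0: (5−5)−0=0 ⇒ 0
Ȟ^1: (5−0)−5=0 ⇒ 0
Ȟ^2: (0−0)−0=0 ⇒ 0

Ȟ^0(U;F) ≅ 0, Ȟ^1(U;F) ≅ 0 and Ȟ^2(U;F) ≅ 0


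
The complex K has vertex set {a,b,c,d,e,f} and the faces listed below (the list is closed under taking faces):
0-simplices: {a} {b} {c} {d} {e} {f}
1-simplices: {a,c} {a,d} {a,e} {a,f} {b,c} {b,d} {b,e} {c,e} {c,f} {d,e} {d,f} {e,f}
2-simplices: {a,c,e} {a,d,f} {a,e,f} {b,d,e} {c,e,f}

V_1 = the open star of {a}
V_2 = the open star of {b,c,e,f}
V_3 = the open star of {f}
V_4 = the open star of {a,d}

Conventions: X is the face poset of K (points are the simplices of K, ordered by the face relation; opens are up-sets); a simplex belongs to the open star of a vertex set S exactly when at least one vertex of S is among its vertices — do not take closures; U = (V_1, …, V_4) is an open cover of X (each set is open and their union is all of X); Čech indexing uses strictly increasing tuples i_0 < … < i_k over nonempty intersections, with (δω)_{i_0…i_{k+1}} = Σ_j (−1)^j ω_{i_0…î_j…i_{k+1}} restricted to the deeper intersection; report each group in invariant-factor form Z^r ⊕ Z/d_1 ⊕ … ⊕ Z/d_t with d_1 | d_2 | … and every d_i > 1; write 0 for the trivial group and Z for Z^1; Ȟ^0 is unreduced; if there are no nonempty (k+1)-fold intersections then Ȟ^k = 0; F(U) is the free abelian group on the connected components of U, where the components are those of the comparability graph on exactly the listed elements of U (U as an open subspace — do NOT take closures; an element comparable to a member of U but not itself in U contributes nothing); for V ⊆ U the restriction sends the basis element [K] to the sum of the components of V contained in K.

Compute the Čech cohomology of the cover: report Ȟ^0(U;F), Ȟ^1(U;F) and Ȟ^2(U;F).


nonempty overlaps:
  V1={{a},{a,c},{a,d},{a,e},{a,f},{a,c,e},{a,d,f},{a,e,f}} V2={{b},{c},{e},{f},{a,c},{a,e},{a,f},{b,c},{b,d},{b,e},{c,e},{c,f},{d,e},{d,f},{e,f},{a,c,e},{a,d,f},{a,e,f},{b,d,e},{c,e,f}} V3={{f},{a,f},{c,f},{d,f},{e,f},{a,d,f},{a,e,f},{c,e,f}} V4={{a},{d},{a,c},{a,d},{a,e},{a,f},{b,d},{d,e},{d,f},{a,c,e},{a,d,f},{a,e,f},{b,d,e}}
  V12={{a,c},{a,e},{a,f},{a,c,e},{a,d,f},{a,e,f}} V13={{a,f},{a,d,f},{a,e,f}} V14={{a},{a,c},{a,d},{a,e},{a,f},{a,c,e},{a,d,f},{a,e,f}} V23={{f},{a,f},{c,f},{d,f},{e,f},{a,d,f},{a,e,f},{c,e,f}} V24={{a,c},{a,e},{a,f},{b,d},{d,e},{d,f},{a,c,e},{a,d,f},{a,e,f},{b,d,e}} V34={{a,f},{d,f},{a,d,f},{a,e,f}}
  V123={{a,f},{a,d,f},{a,e,f}} V124={{a,c},{a,e},{a,f},{a,c,e},{a,d,f},{a,e,f}} V134={{a,f},{a,d,f},{a,e,f}} V234={{a,f},{d,f},{a,d,f},{a,e,f}}
  V1234={{a,f},{a,d,f},{a,e,f}}
components per intersection:
  V1: {{a},{a,c},{a,d},{a,e},{a,f},{a,c,e},{a,d,f},{a,e,f}}
  V2: {{b},{c},{e},{f},{a,c},{a,e},{a,f},{b,c},{b,d},{b,e},{c,e},{c,f},{d,e},{d,f},{e,f},{a,c,e},{a,d,f},{a,e,f},{b,d,e},{c,e,f}}
  V3: {{f},{a,f},{c,f},{d,f},{e,f},{a,d,f},{a,e,f},{c,e,f}}
  V4: {{a},{d},{a,c},{a,d},{a,e},{a,f},{b,d},{d,e},{d,f},{a,c,e},{a,d,f},{a,e,f},{b,d,e}}
  V12: {{a,c},{a,e},{a,f},{a,c,e},{a,d,f},{a,e,f}}
  V13: {{a,f},{a,d,f},{a,e,f}}
  V14: {{a},{a,c},{a,d},{a,e},{a,f},{a,c,e},{a,d,f},{a,e,f}}
  V23: {{f},{a,f},{c,f},{d,f},{e,f},{a,d,f},{a,e,f},{c,e,f}}
  V24: {{a,c},{a,e},{a,f},{d,f},{a,c,e},{a,d,f},{a,e,f}} {{b,d},{d,e},{b,d,e}}
  V34: {{a,f},{d,f},{a,d,f},{a,e,f}}
  V123: {{a,f},{a,d,f},{a,e,f}}
  V124: {{a,c},{a,e},{a,f},{a,c,e},{a,d,f},{a,e,f}}
  V134: {{a,f},{a,d,f},{a,e,f}}
  V234: {{a,f},{d,f},{a,d,f},{a,e,f}}
  V1234: {{a,f},{a,d,f},{a,e,f}}
C dims 4,7,4,1; δ0: rk 3, SNF 1^3; δ1: rk 3, SNF 1^3; δ2: rk 1, SNF 1^1
degree 0: 4−3−0 = 1 → Ȟ^0 ≅ Z
degree 1: 7−3−3 = 1 → Ȟ^1 ≅ Z
degree 2: 4−1−3 = 0 → Ȟ^2 ≅ 0

Ȟ^0 ≅ Z; Ȟ^1 ≅ Z; Ȟ^2 ≅ 0


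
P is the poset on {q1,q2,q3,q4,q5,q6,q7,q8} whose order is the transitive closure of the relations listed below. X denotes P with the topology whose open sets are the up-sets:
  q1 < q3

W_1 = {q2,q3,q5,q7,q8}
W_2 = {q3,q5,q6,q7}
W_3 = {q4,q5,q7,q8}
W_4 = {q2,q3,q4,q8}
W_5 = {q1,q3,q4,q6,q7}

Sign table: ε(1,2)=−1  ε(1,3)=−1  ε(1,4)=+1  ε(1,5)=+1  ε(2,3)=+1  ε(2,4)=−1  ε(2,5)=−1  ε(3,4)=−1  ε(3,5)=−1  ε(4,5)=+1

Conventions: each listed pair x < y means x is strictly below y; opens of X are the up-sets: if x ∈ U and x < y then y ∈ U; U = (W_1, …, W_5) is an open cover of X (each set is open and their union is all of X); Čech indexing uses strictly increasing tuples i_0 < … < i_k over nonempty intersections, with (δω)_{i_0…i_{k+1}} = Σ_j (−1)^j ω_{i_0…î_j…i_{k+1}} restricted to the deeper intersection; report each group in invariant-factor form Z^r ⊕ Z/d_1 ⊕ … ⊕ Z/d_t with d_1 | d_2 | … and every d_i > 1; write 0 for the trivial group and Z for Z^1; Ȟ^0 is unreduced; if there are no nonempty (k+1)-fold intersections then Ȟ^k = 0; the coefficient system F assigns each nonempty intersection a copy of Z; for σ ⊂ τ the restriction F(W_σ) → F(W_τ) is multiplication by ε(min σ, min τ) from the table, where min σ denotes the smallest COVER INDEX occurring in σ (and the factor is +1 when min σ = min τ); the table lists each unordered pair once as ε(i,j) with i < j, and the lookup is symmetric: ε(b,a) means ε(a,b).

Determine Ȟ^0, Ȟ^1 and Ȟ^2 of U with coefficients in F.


nonempty overlaps:
  W12={q3,q5,q7} W13={q5,q7,q8} W14={q2,q3,q8} W15={q3,q7} W23={q5,q7} W24={q3} W25={q3,q6,q7} W34={q4,q8} W35={q4,q7} W45={q3,q4}
  W123={q5,q7} W124={q3} W125={q3,q7} W134={q8} W135={q7} W145={q3} W235={q7} W245={q3} W345={q4}
  W1235={q7} W1245={q3}
C dims 5,10,9,2; δ0: rk 4, SNF 1^4; δ1: rk 6, SNF 1^6; δ2: rk 2, SNF 1^2
degree 0: 5−4−0 = 1 → Ȟ^0 ≅ Z
degree 1: 10−6−4 = 0 → Ȟ^1 ≅ 0
degree 2: 9−2−6 = 1 → Ȟ^2 ≅ Z

Ȟ^0 ≅ Z, Ȟ^1 ≅ 0 and Ȟ^2 ≅ Z


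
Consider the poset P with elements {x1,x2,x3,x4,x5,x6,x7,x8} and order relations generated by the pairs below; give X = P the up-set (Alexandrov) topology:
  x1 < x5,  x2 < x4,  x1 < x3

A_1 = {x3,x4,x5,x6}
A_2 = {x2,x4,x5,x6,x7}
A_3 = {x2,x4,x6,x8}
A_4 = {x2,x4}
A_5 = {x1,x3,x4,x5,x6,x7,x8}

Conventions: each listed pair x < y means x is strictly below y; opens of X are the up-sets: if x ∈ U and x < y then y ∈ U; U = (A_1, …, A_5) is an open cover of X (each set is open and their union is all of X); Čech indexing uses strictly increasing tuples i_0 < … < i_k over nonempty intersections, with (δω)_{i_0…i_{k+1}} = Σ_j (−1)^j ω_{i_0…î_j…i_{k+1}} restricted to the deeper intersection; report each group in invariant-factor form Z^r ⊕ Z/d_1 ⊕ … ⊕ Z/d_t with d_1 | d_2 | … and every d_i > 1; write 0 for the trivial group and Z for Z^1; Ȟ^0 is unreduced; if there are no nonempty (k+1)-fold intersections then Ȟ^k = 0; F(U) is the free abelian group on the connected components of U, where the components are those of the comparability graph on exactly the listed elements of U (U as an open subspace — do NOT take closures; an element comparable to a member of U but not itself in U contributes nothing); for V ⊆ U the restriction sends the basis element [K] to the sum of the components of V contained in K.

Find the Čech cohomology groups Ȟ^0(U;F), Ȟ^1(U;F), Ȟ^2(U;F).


Ȟ^0 = Z^5,  Ȟ^1 = 0,  Ȟ^2 = 0

nerve simplices:
  A12={x4,x5,x6} A13={x4,x6} A14={x4} A15={x3,x4,x5,x6} A23={x2,x4,x6} A24={x2,x4} A25={x4,x5,x6,x7} A34={x2,x4} A35={x4,x6,x8} A45={x4}
  A123={x4,x6} A124={x4} A125={x4,x5,x6} A134={x4} A135={x4,x6} A145={x4} A234={x2,x4} A235={x4,x6} A245={x4} A345={x4}
  A1234={x4} A1235={x4,x6} A1245={x4} A1345={x4} A2345={x4}
  A12345={x4}
components per intersection:
  A1: {x3} {x4} {x5} {x6}
  A2: {x2,x4} {x5} {x6} {x7}
  A3: {x2,x4} {x6} {x8}
  A4: {x2,x4}
  A5: {x1,x3,x5} {x4} {x6} {x7} {x8}
  A12: {x4} {x5} {x6}
  A13: {x4} {x6}
  A14: {x4}
  A15: {x3} {x4} {x5} {x6}
  A23: {x2,x4} {x6}
  A24: {x2,x4}
  A25: {x4} {x5} {x6} {x7}
  A34: {x2,x4}
  A35: {x4} {x6} {x8}
  A45: {x4}
  A123: {x4} {x6}
  A124: {x4}
  A125: {x4} {x5} {x6}
  A134: {x4}
  A135: {x4} {x6}
  A145: {x4}
  A234: {x2,x4}
  A235: {x4} {x6}
  A245: {x4}
  A345: {x4}
  A1234: {x4}
  A1235: {x4} {x6}
  A1245: {x4}
  A1345: {x4}
  A2345: {x4}
  A12345: {x4}
C dims 17,22,15,6; δ0: rk 12, SNF 1^12; δ1: rk 10, SNF 1^10; δ2: rk 5, SNF 1^5
degree 0: 17−12−0 = 5 → Ȟ^0 ≅ Z^5
degree 1: 22−10−12 = 0 → Ȟ^1 ≅ 0
degree 2: 15−5−10 = 0 → Ȟ^2 ≅ 0


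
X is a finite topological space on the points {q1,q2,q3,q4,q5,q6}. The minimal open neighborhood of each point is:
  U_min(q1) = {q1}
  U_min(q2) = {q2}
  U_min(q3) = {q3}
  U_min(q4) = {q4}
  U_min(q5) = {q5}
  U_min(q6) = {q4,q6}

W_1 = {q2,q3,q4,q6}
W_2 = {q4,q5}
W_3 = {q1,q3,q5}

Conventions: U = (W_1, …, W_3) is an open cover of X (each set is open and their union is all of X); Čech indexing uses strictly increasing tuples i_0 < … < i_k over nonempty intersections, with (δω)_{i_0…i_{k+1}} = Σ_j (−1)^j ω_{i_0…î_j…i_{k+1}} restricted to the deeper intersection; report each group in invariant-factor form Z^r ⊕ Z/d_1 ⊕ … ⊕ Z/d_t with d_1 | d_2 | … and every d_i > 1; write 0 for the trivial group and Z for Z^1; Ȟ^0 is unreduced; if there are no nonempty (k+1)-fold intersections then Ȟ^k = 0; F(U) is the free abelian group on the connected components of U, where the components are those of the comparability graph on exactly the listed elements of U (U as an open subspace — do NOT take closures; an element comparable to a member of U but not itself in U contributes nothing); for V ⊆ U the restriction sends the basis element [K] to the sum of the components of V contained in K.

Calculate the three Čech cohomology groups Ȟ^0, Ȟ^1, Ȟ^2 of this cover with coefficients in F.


Ȟ^0 = Z^5, Ȟ^1 = 0 and Ȟ^2 = 0

nerve simplices:
  W12={q4} W13={q3} W23={q5}
components per intersection:
  W1: {q2} {q3} {q4,q6}
  W2: {q4} {q5}
  W3: {q1} {q3} {q5}
  W12: {q4}
  W13: {q3}
  W23: {q5}
C dims 8,3; δ0: rk 3, SNF 1^3
degree 0: 8−3−0 = 5 → Ȟ^0 ≅ Z^5
degree 1: 3−0−3 = 0 → Ȟ^1 ≅ 0
degree 2: 0−0−0 = 0 → Ȟ^2 ≅ 0


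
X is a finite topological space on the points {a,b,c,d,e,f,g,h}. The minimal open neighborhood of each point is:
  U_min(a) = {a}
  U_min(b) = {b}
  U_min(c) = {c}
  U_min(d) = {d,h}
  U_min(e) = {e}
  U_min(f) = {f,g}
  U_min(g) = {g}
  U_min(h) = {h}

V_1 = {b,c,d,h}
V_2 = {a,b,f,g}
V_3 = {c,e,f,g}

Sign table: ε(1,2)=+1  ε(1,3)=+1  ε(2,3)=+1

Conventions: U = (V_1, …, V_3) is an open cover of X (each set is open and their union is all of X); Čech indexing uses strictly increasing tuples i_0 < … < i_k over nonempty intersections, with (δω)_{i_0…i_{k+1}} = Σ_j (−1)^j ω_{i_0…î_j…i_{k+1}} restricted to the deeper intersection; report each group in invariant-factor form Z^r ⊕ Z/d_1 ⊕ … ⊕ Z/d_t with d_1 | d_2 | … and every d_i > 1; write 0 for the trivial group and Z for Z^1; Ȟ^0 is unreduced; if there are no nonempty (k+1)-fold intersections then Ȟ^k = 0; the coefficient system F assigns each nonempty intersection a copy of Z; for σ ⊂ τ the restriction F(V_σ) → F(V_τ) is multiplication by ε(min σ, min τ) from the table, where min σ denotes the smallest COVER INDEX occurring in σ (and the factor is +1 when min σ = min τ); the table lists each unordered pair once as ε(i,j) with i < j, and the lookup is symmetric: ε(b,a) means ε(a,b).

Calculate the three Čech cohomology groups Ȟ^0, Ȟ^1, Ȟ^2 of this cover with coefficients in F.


Ȟ^0(U;F) ≅ Z; Ȟ^1(U;F) ≅ Z; Ȟ^2(U;F) ≅ 0

nerve of the cover:
  V12={b} V13={c} V23={f,g}
C dims 3,3; δ0: rk 2, SNF 1^2
Ȟ^0 = (3 − 2) − 0 = 1, so Ȟ^0 ≅ Z
Ȟ^1 = (3 − 0) − 2 = 1, so Ȟ^1 ≅ Z
Ȟ^2 = (0 − 0) − 0 = 0, so Ȟ^2 ≅ 0


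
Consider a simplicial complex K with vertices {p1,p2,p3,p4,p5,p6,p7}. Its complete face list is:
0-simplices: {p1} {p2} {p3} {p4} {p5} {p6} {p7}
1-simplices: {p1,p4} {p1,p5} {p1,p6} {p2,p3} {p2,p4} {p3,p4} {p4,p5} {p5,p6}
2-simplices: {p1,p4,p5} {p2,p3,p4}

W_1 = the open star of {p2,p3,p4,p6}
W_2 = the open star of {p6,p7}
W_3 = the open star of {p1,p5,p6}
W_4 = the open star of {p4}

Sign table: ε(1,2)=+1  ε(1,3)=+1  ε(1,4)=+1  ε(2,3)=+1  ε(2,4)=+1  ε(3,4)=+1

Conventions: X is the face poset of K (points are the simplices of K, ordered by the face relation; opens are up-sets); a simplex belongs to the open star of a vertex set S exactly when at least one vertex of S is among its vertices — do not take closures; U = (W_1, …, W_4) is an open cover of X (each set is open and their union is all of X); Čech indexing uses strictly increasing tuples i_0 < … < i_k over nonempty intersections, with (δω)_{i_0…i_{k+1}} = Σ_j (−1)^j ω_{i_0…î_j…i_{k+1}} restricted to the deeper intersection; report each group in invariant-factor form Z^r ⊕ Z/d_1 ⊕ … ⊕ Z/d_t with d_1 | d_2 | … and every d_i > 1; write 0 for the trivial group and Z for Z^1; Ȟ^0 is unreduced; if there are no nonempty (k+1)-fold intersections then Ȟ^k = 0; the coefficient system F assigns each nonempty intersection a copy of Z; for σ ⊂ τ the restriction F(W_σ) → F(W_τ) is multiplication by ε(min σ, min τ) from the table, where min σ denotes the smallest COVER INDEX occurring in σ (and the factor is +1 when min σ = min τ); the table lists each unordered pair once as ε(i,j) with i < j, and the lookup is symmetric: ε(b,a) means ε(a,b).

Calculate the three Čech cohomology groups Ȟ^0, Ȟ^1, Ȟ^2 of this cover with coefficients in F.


Ȟ^0(U;F) ≅ Z, Ȟ^1(U;F) ≅ 0 and Ȟ^2(U;F) ≅ 0

nonempty intersections:
  W1={{p2},{p3},{p4},{p6},{p1,p4},{p1,p6},{p2,p3},{p2,p4},{p3,p4},{p4,p5},{p5,p6},{p1,p4,p5},{p2,p3,p4}} W2={{p6},{p7},{p1,p6},{p5,p6}} W3={{p1},{p5},{p6},{p1,p4},{p1,p5},{p1,p6},{p4,p5},{p5,p6},{p1,p4,p5}} W4={{p4},{p1,p4},{p2,p4},{p3,p4},{p4,p5},{p1,p4,p5},{p2,p3,p4}}
  W12={{p6},{p1,p6},{p5,p6}} W13={{p6},{p1,p4},{p1,p6},{p4,p5},{p5,p6},{p1,p4,p5}} W14={{p4},{p1,p4},{p2,p4},{p3,p4},{p4,p5},{p1,p4,p5},{p2,p3,p4}} W23={{p6},{p1,p6},{p5,p6}} W34={{p1,p4},{p4,p5},{p1,p4,p5}}
  W123={{p6},{p1,p6},{p5,p6}} W134={{p1,p4},{p4,p5},{p1,p4,p5}}
C dims 4,5,2; δ0: rk 3, SNF 1^3; δ1: rk 2, SNF 1^2
Ȟ^0: (4−3)−0=1 ⇒ Z
Ȟ^1: (5−2)−3=0 ⇒ 0
Ȟ^2: (2−0)−2=0 ⇒ 0


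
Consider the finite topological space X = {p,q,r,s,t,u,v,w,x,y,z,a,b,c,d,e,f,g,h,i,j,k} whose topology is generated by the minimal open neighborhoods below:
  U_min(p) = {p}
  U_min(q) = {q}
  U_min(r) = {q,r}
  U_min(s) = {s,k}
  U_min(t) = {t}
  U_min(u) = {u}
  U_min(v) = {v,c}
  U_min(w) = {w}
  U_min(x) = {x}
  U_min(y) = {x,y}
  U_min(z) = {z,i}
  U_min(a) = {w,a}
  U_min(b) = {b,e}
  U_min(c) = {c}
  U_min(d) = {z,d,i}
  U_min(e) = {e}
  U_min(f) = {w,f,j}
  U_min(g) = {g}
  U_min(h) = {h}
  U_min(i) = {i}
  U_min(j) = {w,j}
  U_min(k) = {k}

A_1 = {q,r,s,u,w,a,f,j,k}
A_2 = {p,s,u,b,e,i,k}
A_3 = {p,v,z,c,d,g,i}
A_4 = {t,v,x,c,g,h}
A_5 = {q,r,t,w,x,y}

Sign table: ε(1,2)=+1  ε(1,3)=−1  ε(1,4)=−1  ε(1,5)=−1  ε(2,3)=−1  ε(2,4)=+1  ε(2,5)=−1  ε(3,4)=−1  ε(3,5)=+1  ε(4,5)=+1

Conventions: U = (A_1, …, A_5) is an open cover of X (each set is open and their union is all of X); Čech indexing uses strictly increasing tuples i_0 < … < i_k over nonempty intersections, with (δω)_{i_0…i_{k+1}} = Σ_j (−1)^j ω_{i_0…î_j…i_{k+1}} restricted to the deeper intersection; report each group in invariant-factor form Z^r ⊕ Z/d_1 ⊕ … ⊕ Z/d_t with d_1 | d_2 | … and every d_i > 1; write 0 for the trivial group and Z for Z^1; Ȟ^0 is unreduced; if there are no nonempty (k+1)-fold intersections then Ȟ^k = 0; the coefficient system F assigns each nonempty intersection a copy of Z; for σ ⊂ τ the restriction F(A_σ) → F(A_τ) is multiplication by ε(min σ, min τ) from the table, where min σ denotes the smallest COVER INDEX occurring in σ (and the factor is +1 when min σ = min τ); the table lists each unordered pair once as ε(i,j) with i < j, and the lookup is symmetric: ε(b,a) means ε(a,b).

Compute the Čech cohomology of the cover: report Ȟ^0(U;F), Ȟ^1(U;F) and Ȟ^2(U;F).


Ȟ^0 = 0, Ȟ^1 = Z/2 and Ȟ^2 = 0

nonempty intersections:
  A12={s,u,k} A15={q,r,w} A23={p,i} A34={v,c,g} A45={t,x}
C dims 5,5; δ0: rk 5, SNF 1^4·2
Ȟ^0: (5−5)−0=0 ⇒ 0
Ȟ^1: (5−0)−5=0 plus torsion [2] ⇒ Z/2
Ȟ^2: (0−0)−0=0 ⇒ 0


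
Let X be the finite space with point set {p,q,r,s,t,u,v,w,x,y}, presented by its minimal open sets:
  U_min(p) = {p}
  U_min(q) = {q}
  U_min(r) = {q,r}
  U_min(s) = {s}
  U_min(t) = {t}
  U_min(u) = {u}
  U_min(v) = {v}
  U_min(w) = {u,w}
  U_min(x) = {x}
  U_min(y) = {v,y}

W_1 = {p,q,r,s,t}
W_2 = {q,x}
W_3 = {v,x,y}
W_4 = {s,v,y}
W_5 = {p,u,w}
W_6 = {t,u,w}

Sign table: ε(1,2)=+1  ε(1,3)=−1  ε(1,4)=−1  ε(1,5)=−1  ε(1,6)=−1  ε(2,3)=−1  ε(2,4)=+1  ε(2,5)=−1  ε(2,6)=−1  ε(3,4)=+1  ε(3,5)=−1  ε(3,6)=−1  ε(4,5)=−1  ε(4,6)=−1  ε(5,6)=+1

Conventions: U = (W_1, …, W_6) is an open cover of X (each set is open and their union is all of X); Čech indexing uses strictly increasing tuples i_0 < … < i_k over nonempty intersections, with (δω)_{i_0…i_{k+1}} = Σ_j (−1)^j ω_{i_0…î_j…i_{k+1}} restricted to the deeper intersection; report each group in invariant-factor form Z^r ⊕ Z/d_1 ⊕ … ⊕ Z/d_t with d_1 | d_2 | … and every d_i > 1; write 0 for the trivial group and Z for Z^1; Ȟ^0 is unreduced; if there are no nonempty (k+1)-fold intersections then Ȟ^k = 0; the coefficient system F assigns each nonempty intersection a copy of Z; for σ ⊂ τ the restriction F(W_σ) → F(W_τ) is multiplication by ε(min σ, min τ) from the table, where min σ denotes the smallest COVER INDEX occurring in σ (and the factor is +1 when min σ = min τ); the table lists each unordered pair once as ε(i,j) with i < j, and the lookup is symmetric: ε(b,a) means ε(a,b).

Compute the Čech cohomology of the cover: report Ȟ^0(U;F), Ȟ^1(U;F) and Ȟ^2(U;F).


Ȟ^0 ≅ Z,  Ȟ^1 ≅ Z^2,  Ȟ^2 ≅ 0

cover nerve:
  W12={q} W14={s} W15={p} W16={t} W23={x} W34={v,y} W56={u,w}
C dims 6,7; δ0: rk 5, SNF 1^5
Ȟ^0: (6−5)−0=1 ⇒ Z
Ȟ^1: (7−0)−5=2 ⇒ Z^2
Ȟ^2: (0−0)−0=0 ⇒ 0


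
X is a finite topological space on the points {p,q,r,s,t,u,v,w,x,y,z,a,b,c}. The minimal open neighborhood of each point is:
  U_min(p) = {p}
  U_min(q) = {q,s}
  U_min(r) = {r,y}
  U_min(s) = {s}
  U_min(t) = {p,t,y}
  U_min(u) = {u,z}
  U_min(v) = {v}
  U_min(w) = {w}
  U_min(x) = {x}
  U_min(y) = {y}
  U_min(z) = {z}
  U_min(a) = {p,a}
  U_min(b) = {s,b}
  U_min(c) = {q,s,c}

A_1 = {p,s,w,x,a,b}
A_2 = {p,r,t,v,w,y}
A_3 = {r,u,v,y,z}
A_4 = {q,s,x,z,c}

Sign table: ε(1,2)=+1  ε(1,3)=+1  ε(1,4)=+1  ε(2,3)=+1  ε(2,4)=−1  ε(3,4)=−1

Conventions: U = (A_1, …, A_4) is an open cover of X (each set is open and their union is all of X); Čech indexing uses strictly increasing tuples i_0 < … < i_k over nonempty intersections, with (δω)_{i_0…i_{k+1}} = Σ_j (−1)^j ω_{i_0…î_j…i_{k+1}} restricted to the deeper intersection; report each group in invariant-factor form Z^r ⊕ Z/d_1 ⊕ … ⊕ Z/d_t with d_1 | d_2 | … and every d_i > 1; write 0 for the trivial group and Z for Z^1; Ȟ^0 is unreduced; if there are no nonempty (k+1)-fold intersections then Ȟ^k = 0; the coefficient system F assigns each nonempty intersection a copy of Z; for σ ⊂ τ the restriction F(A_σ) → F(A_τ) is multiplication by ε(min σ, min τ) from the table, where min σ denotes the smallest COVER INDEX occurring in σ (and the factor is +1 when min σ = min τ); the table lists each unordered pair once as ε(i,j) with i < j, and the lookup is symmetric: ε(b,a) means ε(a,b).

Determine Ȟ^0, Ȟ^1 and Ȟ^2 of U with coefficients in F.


nerve simplices:
  A12={p,w} A14={s,x} A23={r,v,y} A34={z}
C dims 4,4; δ0: rk 4, SNF 1^3·2
degree 0: 4−4−0 = 0 → Ȟ^0 ≅ 0
degree 1: 4−0−4 = 0 plus torsion [2] → Ȟ^1 ≅ Z/2
degree 2: 0−0−0 = 0 → Ȟ^2 ≅ 0

Ȟ^0 ≅ 0; Ȟ^1 ≅ Z/2; Ȟ^2 ≅ 0


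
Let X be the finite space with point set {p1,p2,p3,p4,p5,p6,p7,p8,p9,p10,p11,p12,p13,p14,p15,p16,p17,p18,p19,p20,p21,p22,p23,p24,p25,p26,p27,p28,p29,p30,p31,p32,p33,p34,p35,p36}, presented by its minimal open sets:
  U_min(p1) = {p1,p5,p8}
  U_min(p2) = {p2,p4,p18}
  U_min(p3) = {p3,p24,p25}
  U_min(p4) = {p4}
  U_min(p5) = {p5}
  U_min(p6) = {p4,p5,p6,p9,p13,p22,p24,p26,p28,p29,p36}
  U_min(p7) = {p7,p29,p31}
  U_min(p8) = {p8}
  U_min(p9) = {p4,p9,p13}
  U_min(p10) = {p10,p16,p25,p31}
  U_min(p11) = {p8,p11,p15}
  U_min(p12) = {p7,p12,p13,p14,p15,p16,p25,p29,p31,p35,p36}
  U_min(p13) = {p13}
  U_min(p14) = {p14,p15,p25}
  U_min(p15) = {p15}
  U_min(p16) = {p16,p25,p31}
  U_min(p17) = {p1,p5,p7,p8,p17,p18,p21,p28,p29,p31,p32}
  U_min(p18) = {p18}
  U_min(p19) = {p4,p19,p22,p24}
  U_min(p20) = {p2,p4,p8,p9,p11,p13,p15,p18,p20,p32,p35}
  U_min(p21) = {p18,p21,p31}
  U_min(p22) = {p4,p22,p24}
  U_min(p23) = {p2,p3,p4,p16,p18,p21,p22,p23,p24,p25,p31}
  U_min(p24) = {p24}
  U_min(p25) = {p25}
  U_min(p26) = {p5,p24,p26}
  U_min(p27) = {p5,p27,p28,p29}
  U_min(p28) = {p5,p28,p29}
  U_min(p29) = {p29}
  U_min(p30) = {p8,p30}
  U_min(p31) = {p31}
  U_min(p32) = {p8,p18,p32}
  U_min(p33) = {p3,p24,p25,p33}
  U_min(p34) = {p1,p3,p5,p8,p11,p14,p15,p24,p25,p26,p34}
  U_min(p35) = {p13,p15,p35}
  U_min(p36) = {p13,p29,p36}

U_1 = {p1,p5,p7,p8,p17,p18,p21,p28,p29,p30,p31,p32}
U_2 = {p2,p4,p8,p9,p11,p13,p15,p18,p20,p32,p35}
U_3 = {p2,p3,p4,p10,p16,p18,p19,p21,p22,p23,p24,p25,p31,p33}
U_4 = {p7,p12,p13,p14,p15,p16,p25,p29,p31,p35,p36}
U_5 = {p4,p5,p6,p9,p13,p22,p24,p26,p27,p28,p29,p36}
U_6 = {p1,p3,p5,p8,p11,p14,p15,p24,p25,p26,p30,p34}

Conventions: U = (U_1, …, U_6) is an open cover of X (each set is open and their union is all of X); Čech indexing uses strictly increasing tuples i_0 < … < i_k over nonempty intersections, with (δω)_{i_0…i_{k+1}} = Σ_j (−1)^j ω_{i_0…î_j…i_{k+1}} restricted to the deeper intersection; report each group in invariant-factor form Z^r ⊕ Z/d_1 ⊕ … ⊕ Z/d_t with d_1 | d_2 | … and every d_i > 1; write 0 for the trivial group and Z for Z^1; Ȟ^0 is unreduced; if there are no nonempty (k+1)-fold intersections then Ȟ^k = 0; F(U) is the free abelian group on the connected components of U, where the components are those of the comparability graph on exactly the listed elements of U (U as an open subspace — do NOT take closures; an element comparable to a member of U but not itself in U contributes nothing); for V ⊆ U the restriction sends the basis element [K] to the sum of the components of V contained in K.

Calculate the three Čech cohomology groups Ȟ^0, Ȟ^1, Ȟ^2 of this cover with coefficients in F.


nonempty overlaps:
  U12={p8,p18,p32} U13={p18,p21,p31} U14={p7,p29,p31} U15={p5,p28,p29} U16={p1,p5,p8,p30} U23={p2,p4,p18} U24={p13,p15,p35} U25={p4,p9,p13} U26={p8,p11,p15} U34={p16,p25,p31} U35={p4,p22,p24} U36={p3,p24,p25} U45={p13,p29,p36} U46={p14,p15,p25} U56={p5,p24,p26}
  U123={p18} U126={p8} U134={p31} U145={p29} U156={p5} U235={p4} U245={p13} U246={p15} U346={p25} U356={p24}
components per intersection:
  U1: {p1,p5,p7,p8,p17,p18,p21,p28,p29,p30,p31,p32}
  U2: {p2,p4,p8,p9,p11,p13,p15,p18,p20,p32,p35}
  U3: {p2,p3,p4,p10,p16,p18,p19,p21,p22,p23,p24,p25,p31,p33}
  U4: {p7,p12,p13,p14,p15,p16,p25,p29,p31,p35,p36}
  U5: {p4,p5,p6,p9,p13,p22,p24,p26,p27,p28,p29,p36}
  U6: {p1,p3,p5,p8,p11,p14,p15,p24,p25,p26,p30,p34}
  U12: {p8,p18,p32}
  U13: {p18,p21,p31}
  U14: {p7,p29,p31}
  U15: {p5,p28,p29}
  U16: {p1,p5,p8,p30}
  U23: {p2,p4,p18}
  U24: {p13,p15,p35}
  U25: {p4,p9,p13}
  U26: {p8,p11,p15}
  U34: {p16,p25,p31}
  U35: {p4,p22,p24}
  U36: {p3,p24,p25}
  U45: {p13,p29,p36}
  U46: {p14,p15,p25}
  U56: {p5,p24,p26}
  U123: {p18}
  U126: {p8}
  U134: {p31}
  U145: {p29}
  U156: {p5}
  U235: {p4}
  U245: {p13}
  U246: {p15}
  U346: {p25}
  U356: {p24}
C dims 6,15,10; δ0: rk 5, SNF 1^5; δ1: rk 10, SNF 1^9·2
degree 0: 6−5−0 = 1 → Ȟ^0 ≅ Z
degree 1: 15−10−5 = 0 → Ȟ^1 ≅ 0
degree 2: 10−0−10 = 0 plus torsion [2] → Ȟ^2 ≅ Z/2

Ȟ^0 = Z; Ȟ^1 = 0; Ȟ^2 = Z/2


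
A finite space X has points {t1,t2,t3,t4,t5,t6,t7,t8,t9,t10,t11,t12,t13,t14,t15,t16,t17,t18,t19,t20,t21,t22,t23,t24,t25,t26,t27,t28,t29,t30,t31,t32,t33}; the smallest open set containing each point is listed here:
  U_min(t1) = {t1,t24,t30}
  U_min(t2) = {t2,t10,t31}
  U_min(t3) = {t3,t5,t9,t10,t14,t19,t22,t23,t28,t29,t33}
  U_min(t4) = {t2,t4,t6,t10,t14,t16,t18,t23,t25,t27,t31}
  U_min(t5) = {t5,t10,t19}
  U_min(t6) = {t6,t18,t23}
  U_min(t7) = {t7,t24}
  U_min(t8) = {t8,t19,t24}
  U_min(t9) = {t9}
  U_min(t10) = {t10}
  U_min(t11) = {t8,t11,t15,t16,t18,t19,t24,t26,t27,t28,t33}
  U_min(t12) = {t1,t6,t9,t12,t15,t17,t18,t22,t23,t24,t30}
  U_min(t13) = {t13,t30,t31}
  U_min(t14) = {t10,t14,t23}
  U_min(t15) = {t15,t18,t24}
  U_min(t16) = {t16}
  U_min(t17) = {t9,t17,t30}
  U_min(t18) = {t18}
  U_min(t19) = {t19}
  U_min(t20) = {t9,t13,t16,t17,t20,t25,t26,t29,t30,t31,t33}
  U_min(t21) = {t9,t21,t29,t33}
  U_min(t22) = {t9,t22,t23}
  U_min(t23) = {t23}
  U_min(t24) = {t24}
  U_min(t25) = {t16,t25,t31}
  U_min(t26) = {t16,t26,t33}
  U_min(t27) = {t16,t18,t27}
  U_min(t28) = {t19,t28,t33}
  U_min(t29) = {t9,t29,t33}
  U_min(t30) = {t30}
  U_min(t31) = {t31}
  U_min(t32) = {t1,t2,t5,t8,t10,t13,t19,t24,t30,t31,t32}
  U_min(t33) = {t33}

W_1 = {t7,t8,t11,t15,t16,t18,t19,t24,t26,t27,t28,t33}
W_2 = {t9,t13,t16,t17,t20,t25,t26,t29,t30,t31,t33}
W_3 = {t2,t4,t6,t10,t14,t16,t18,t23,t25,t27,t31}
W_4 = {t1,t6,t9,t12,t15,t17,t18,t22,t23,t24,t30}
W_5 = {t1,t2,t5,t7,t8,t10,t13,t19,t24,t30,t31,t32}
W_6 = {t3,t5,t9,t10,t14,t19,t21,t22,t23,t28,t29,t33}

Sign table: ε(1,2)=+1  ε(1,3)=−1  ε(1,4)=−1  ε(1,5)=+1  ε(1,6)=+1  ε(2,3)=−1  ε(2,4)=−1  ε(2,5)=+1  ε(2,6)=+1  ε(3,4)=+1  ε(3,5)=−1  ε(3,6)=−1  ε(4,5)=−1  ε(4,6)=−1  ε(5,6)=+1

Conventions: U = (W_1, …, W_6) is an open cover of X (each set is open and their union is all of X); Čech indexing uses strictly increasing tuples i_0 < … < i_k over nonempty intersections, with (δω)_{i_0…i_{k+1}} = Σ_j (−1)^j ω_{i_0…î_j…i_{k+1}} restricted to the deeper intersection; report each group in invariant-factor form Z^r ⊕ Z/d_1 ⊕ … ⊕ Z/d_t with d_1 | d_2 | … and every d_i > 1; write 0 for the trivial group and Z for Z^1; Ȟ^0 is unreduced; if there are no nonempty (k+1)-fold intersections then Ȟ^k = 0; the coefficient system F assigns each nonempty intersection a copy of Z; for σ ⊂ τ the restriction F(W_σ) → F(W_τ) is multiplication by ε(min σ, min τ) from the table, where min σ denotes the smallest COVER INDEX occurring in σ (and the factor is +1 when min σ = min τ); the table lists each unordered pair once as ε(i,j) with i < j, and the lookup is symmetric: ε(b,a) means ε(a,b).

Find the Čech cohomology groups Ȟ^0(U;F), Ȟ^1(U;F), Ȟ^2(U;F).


nonempty intersections:
  W12={t16,t26,t33} W13={t16,t18,t27} W14={t15,t18,t24} W15={t7,t8,t19,t24} W16={t19,t28,t33} W23={t16,t25,t31} W24={t9,t17,t30} W25={t13,t30,t31} W26={t9,t29,t33} W34={t6,t18,t23} W35={t2,t10,t31} W36={t10,t14,t23} W45={t1,t24,t30} W46={t9,t22,t23} W56={t5,t10,t19}
  W123={t16} W126={t33} W134={t18} W145={t24} W156={t19} W235={t31} W245={t30} W246={t9} W346={t23} W356={t10}
C dims 6,15,10; δ0: rk 5, SNF 1^5; δ1: rk 10, SNF 1^9·2
Ȟ^0: (6−5)−0=1 ⇒ Z
Ȟ^1: (15−10)−5=0 ⇒ 0
Ȟ^2: (10−0)−10=0 plus torsion [2] ⇒ Z/2

Ȟ^0(U;F) ≅ Z,  Ȟ^1(U;F) ≅ 0,  Ȟ^2(U;F) ≅ Z/2
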